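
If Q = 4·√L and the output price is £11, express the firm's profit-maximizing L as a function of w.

L(w) = 484/w²

MP_L = (1/2)·4·L^(-1/2) = 2·L^(-1/2).
Setting P·MP_L = w: 22·L^(-1/2) = w.
Solving for L: L^(-1/2) = w/22, so L = (22/w)^(2).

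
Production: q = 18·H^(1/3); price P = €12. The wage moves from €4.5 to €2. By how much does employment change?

ΔH = 152

From P·MP_H = w with MP_H = 6·H^(-2/3), the labor demand is H(w) = (72/w)^(3/2).
At w = 4.5: H = 64. At w = 2: H = 216.
ΔH = 216 − 64 = 152.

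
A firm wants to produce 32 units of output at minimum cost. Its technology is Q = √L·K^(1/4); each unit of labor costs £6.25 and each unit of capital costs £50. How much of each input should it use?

L* = 256, K* = 16

Cost minimization requires the marginal rate of technical substitution to equal the input-price ratio: MP_L/MP_K = w/r.
Here MP_L/MP_K = (1/2)·(K/L)/(1/4) = 2·(K/L). Setting this equal to 6.25/50 = 0.125 gives K = 0.0625L.
Substituting into Q = 32: L^(1/2)·(0.0625L)^(1/4) = 32.
Solving, L = 256 and K = 16.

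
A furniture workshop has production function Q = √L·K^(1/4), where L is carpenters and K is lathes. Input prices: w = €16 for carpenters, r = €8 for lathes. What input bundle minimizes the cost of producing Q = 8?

L* = 16, K* = 16

Cost minimization requires the marginal rate of technical substitution to equal the input-price ratio: MP_L/MP_K = w/r.
Here MP_L/MP_K = (1/2)·(K/L)/(1/4) = 2·(K/L). Setting this equal to 16/8 = 2 gives K = L.
Substituting into Q = 8: L^(1/2)·(L)^(1/4) = 8.
Solving, L = 16 and K = 16.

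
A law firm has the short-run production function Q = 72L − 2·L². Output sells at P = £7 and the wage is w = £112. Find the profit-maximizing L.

The marginal product of L is MP_L = 72 − 4L.
A price-taking firm hires until the value of the marginal product equals the wage: P·MP_L = w, so 7·(72 − 4L) = 112.
Then 72 − 4L = 16, giving L = 14.

L* = 14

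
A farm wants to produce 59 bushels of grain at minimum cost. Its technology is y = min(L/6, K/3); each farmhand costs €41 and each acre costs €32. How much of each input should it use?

With a fixed-proportions technology, the cost-minimizing bundle uses no slack in either input: L/6 = K/3 = y.
So L = 6·59 = 354 and K = 3·59 = 177.

L* = 354, K* = 177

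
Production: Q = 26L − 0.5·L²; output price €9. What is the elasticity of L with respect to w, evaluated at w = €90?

ε = -0.625

From P·MP_L = w with MP_L = 26 − L, labor demand is L(w) = 26 − w/9.
dL/dw = −1/(9) = -1/9.
At w = 90, L = 16, so ε = (dL/dw)·(w/L) = (-1/9)·(90/16) = -0.625.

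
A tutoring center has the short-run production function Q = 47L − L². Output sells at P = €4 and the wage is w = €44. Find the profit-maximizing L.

The marginal product of L is MP_L = 47 − 2L.
A price-taking firm hires until the value of the marginal product equals the wage: P·MP_L = w, so 4·(47 − 2L) = 44.
Then 47 − 2L = 11, giving L = 18.

L* = 18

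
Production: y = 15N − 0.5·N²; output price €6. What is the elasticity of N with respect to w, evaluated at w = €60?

From P·MP_N = w with MP_N = 15 − N, labor demand is N(w) = 15 − w/6.
dN/dw = −1/(6) = -1/6.
At w = 60, N = 5, so ε = (dN/dw)·(w/N) = (-1/6)·(60/5) = -2.

ε = -2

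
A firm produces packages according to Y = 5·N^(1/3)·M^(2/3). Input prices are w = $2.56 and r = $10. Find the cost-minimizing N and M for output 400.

N* = 125, M* = 64

Cost minimization requires the marginal rate of technical substitution to equal the input-price ratio: MP_N/MP_M = w/r.
Here MP_N/MP_M = (1/3)·(M/N)/(2/3) = 0.5·(M/N). Setting this equal to 2.56/10 = 0.256 gives M = 0.512N.
Substituting into Y = 400: 5·N^(1/3)·(0.512N)^(2/3) = 400.
Solving, N = 125 and M = 64.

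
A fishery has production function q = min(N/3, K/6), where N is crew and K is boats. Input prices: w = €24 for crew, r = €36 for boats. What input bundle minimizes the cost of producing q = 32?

With a fixed-proportions technology, the cost-minimizing bundle uses no slack in either input: N/3 = K/6 = q.
So N = 3·32 = 96 and K = 6·32 = 192.

N* = 96, K* = 192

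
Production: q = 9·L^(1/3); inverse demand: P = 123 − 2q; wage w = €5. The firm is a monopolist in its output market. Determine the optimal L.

Marginal revenue from the inverse demand is MR = 123 − 4q.
The marginal product is MP_L = 3·L^(-2/3).
A monopolist hires until marginal revenue product equals the wage: MR·MP_L = w.
At L, q = 9·L^(1/3). Substituting and solving: (123 − 36·L^(1/3))·3·L^(-2/3) = 5 gives L = 27.

L* = 27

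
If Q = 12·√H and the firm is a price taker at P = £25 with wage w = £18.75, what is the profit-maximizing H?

MP_H = (1/2)·12·H^(-1/2) = 6·H^(-1/2).
Profit maximization for a price taker requires P·MP_H = w: 25·6·H^(-1/2) = 18.75.
So H^(-1/2) = 0.125, which gives H = 64.

H* = 64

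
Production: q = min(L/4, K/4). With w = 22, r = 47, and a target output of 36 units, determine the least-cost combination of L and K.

L* = 144, K* = 144

With a fixed-proportions technology, the cost-minimizing bundle uses no slack in either input: L/4 = K/4 = q.
So L = 4·36 = 144 and K = 4·36 = 144.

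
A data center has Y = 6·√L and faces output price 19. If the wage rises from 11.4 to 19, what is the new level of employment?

From P·MP_L = w with MP_L = 3·L^(-1/2), the labor demand is L(w) = (57/w)^(2).
At w = 11.4: L = 25. At w = 19: L = 9.

L* = 9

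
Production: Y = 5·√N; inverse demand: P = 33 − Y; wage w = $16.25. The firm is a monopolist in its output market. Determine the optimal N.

Marginal revenue from the inverse demand is MR = 33 − 2Y.
The marginal product is MP_N = 2.5·N^(-1/2).
A monopolist hires until marginal revenue product equals the wage: MR·MP_N = w.
At N, Y = 5·√N. Substituting and solving: (33 − 10·√N)·2.5·N^(-1/2) = 16.25 gives N = 4.

N* = 4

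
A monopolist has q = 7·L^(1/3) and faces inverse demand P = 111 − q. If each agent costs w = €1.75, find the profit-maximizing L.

Marginal revenue from the inverse demand is MR = 111 − 2q.
The marginal product is MP_L = (7/3)·L^(-2/3).
A monopolist hires until marginal revenue product equals the wage: MR·MP_L = w.
At L, q = 7·L^(1/3). Substituting and solving: (111 − 14·L^(1/3))·(7/3)·L^(-2/3) = 1.75 gives L = 216.

L* = 216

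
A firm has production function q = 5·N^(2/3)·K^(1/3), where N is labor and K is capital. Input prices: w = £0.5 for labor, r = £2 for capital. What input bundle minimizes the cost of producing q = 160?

Cost minimization requires the marginal rate of technical substitution to equal the input-price ratio: MP_N/MP_K = w/r.
Here MP_N/MP_K = (2/3)·(K/N)/(1/3) = 2·(K/N). Setting this equal to 0.5/2 = 0.25 gives K = 0.125N.
Substituting into q = 160: 5·N^(2/3)·(0.125N)^(1/3) = 160.
Solving, N = 64 and K = 8.

N* = 64, K* = 8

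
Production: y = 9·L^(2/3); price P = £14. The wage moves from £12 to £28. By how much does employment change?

From P·MP_L = w with MP_L = 6·L^(-1/3), the labor demand is L(w) = (84/w)^(3).
At w = 12: L = 343. At w = 28: L = 27.
ΔL = 27 − 343 = -316.

ΔL = -316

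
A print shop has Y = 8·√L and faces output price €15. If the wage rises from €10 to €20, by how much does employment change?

ΔL = -27

From P·MP_L = w with MP_L = 4·L^(-1/2), the labor demand is L(w) = (60/w)^(2).
At w = 10: L = 36. At w = 20: L = 9.
ΔL = 9 − 36 = -27.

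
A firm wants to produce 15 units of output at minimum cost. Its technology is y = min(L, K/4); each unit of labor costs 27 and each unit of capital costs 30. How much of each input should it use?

With a fixed-proportions technology, the cost-minimizing bundle uses no slack in either input: L = K/4 = y.
So L = 15 and K = 4·15 = 60.

L* = 15, K* = 60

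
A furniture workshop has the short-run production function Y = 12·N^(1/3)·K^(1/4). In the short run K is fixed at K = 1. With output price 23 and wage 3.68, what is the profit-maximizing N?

With K = 1, MP_N = (1/3)·12·N^(-2/3)·1^(1/4) = 4·N^(-2/3).
Profit maximization for a price taker requires P·MP_N = w: 23·4·N^(-2/3) = 3.68.
So N^(-2/3) = 0.04, which gives N = 125.

N* = 125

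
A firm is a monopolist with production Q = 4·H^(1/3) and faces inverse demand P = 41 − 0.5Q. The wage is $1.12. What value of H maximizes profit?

Marginal revenue from the inverse demand is MR = 41 − Q.
The marginal product is MP_H = (4/3)·H^(-2/3).
A monopolist hires until marginal revenue product equals the wage: MR·MP_H = w.
At H, Q = 4·H^(1/3). Substituting and solving: (41 − 4·H^(1/3))·(4/3)·H^(-2/3) = 1.12 gives H = 125.

H* = 125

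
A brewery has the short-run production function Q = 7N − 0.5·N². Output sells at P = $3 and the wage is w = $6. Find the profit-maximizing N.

The marginal product of N is MP_N = 7 − N.
A price-taking firm hires until the value of the marginal product equals the wage: P·MP_N = w, so 3·(7 − N) = 6.
Then 7 − N = 2, giving N = 5.

N* = 5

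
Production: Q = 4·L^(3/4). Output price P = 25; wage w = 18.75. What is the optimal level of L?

L* = 256

MP_L = (3/4)·4·L^(-1/4) = 3·L^(-1/4).
Profit maximization for a price taker requires P·MP_L = w: 25·3·L^(-1/4) = 18.75.
So L^(-1/4) = 0.25, which gives L = 256.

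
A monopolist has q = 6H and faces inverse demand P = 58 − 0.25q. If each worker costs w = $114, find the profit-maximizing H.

H* = 13

Marginal revenue from the inverse demand is MR = 58 − 0.5q.
The marginal product is MP_H = 6.
A monopolist hires until marginal revenue product equals the wage: MR·MP_H = w.
(58 − 3H)·6 = 114, so H = 13.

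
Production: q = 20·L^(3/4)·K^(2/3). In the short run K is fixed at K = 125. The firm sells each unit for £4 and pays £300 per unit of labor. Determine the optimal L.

L* = 625

With K = 125, MP_L = (3/4)·20·L^(-1/4)·125^(2/3) = 375·L^(-1/4).
Profit maximization for a price taker requires P·MP_L = w: 4·375·L^(-1/4) = 300.
So L^(-1/4) = 0.2, which gives L = 625.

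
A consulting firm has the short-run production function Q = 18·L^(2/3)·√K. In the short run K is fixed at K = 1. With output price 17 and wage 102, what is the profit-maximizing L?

With K = 1, MP_L = (2/3)·18·L^(-1/3)·1^(1/2) = 12·L^(-1/3).
Profit maximization for a price taker requires P·MP_L = w: 17·12·L^(-1/3) = 102.
So L^(-1/3) = 0.5, which gives L = 8.

L* = 8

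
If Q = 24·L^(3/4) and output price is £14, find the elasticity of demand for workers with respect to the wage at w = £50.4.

ε = -4

MP_L = (3/4)·24·L^(-1/4), so P·MP_L = w gives 252·L^(-1/4) = w.
Solving, L(w) = (252/w)^(4). This is a constant-elasticity form: L ∝ w^(−4), so ε = −4.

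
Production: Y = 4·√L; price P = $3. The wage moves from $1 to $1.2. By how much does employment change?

ΔL = -11

From P·MP_L = w with MP_L = 2·L^(-1/2), the labor demand is L(w) = (6/w)^(2).
At w = 1: L = 36. At w = 1.2: L = 25.
ΔL = 25 − 36 = -11.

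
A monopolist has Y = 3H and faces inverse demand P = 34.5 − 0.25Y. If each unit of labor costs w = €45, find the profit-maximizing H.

Marginal revenue from the inverse demand is MR = 34.5 − 0.5Y.
The marginal product is MP_H = 3.
A monopolist hires until marginal revenue product equals the wage: MR·MP_H = w.
(34.5 − 1.5H)·3 = 45, so H = 13.

H* = 13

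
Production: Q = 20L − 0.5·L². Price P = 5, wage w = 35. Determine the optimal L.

L* = 13

The marginal product of L is MP_L = 20 − L.
A price-taking firm hires until the value of the marginal product equals the wage: P·MP_L = w, so 5·(20 − L) = 35.
Then 20 − L = 7, giving L = 13.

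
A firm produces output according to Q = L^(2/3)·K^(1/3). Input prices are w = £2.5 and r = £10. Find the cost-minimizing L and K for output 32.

Cost minimization requires the marginal rate of technical substitution to equal the input-price ratio: MP_L/MP_K = w/r.
Here MP_L/MP_K = (2/3)·(K/L)/(1/3) = 2·(K/L). Setting this equal to 2.5/10 = 0.25 gives K = 0.125L.
Substituting into Q = 32: L^(2/3)·(0.125L)^(1/3) = 32.
Solving, L = 64 and K = 8.

L* = 64, K* = 8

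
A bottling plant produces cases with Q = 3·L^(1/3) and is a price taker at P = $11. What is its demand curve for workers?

MP_L = (1/3)·3·L^(-2/3) = L^(-2/3).
Setting P·MP_L = w: 11·L^(-2/3) = w.
Solving for L: L^(-2/3) = w/11, so L = (11/w)^(3/2).

L(w) = (11/w)^(3/2)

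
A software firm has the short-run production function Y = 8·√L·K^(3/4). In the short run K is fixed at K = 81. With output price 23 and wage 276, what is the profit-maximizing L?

With K = 81, MP_L = (1/2)·8·L^(-1/2)·81^(3/4) = 108·L^(-1/2).
Profit maximization for a price taker requires P·MP_L = w: 23·108·L^(-1/2) = 276.
So L^(-1/2) = 1/9, which gives L = 81.

L* = 81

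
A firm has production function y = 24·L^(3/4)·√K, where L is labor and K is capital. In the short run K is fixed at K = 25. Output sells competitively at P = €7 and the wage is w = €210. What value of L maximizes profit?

L* = 81

With K = 25, MP_L = (3/4)·24·L^(-1/4)·25^(1/2) = 90·L^(-1/4).
Profit maximization for a price taker requires P·MP_L = w: 7·90·L^(-1/4) = 210.
So L^(-1/4) = 1/3, which gives L = 81.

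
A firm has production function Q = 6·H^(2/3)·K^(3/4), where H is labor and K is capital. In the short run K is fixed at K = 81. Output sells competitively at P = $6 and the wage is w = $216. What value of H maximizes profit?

H* = 27

With K = 81, MP_H = (2/3)·6·H^(-1/3)·81^(3/4) = 108·H^(-1/3).
Profit maximization for a price taker requires P·MP_H = w: 6·108·H^(-1/3) = 216.
So H^(-1/3) = 1/3, which gives H = 27.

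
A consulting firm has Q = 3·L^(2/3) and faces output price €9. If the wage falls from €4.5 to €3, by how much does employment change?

ΔL = 152

From P·MP_L = w with MP_L = 2·L^(-1/3), the labor demand is L(w) = (18/w)^(3).
At w = 4.5: L = 64. At w = 3: L = 216.
ΔL = 216 − 64 = 152.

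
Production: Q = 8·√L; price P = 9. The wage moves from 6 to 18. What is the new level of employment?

L* = 4

From P·MP_L = w with MP_L = 4·L^(-1/2), the labor demand is L(w) = (36/w)^(2).
At w = 6: L = 36. At w = 18: L = 4.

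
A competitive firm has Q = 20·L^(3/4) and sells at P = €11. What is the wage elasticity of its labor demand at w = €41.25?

MP_L = (3/4)·20·L^(-1/4), so P·MP_L = w gives 165·L^(-1/4) = w.
Solving, L(w) = (165/w)^(4). This is a constant-elasticity form: L ∝ w^(−4), so ε = −4.

ε = -4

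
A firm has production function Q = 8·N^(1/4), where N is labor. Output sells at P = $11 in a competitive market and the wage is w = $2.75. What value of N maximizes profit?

N* = 16

MP_N = (1/4)·8·N^(-3/4) = 2·N^(-3/4).
Profit maximization for a price taker requires P·MP_N = w: 11·2·N^(-3/4) = 2.75.
So N^(-3/4) = 0.125, which gives N = 16.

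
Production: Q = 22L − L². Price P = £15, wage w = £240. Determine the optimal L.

L* = 3

The marginal product of L is MP_L = 22 − 2L.
A price-taking firm hires until the value of the marginal product equals the wage: P·MP_L = w, so 15·(22 − 2L) = 240.
Then 22 − 2L = 16, giving L = 3.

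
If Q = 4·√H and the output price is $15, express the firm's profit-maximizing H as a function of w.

MP_H = (1/2)·4·H^(-1/2) = 2·H^(-1/2).
Setting P·MP_H = w: 30·H^(-1/2) = w.
Solving for H: H^(-1/2) = w/30, so H = (30/w)^(2).

H(w) = 900/w²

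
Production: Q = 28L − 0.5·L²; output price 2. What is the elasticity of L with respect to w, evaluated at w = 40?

From P·MP_L = w with MP_L = 28 − L, labor demand is L(w) = 28 − w/2.
dL/dw = −1/(2) = -0.5.
At w = 40, L = 8, so ε = (dL/dw)·(w/L) = (-0.5)·(40/8) = -2.5.

ε = -2.5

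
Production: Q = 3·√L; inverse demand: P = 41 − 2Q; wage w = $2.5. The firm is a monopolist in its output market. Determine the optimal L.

Marginal revenue from the inverse demand is MR = 41 − 4Q.
The marginal product is MP_L = 1.5·L^(-1/2).
A monopolist hires until marginal revenue product equals the wage: MR·MP_L = w.
At L, Q = 3·√L. Substituting and solving: (41 − 12·√L)·1.5·L^(-1/2) = 2.5 gives L = 9.

L* = 9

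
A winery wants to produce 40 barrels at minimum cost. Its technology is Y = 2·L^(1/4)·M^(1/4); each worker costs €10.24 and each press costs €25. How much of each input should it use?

L* = 625, M* = 256

Cost minimization requires the marginal rate of technical substitution to equal the input-price ratio: MP_L/MP_M = w/r.
Here MP_L/MP_M = (1/4)·(M/L)/(1/4) = (M/L). Setting this equal to 10.24/25 = 0.4096 gives M = 0.4096L.
Substituting into Y = 40: 2·L^(1/4)·(0.4096L)^(1/4) = 40.
Solving, L = 625 and M = 256.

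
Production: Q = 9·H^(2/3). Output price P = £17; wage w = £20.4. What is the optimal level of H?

H* = 125

MP_H = (2/3)·9·H^(-1/3) = 6·H^(-1/3).
Profit maximization for a price taker requires P·MP_H = w: 17·6·H^(-1/3) = 20.4.
So H^(-1/3) = 0.2, which gives H = 125.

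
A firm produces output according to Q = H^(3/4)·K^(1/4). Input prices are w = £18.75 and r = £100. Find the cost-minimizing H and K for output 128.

H* = 256, K* = 16

Cost minimization requires the marginal rate of technical substitution to equal the input-price ratio: MP_H/MP_K = w/r.
Here MP_H/MP_K = (3/4)·(K/H)/(1/4) = 3·(K/H). Setting this equal to 18.75/100 = 0.1875 gives K = 0.0625H.
Substituting into Q = 128: H^(3/4)·(0.0625H)^(1/4) = 128.
Solving, H = 256 and K = 16.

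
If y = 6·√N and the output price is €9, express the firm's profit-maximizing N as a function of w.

N(w) = 729/w²

MP_N = (1/2)·6·N^(-1/2) = 3·N^(-1/2).
Setting P·MP_N = w: 27·N^(-1/2) = w.
Solving for N: N^(-1/2) = w/27, so N = (27/w)^(2).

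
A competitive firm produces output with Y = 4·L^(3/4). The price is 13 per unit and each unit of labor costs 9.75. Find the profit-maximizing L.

MP_L = (3/4)·4·L^(-1/4) = 3·L^(-1/4).
Profit maximization for a price taker requires P·MP_L = w: 13·3·L^(-1/4) = 9.75.
So L^(-1/4) = 0.25, which gives L = 256.

L* = 256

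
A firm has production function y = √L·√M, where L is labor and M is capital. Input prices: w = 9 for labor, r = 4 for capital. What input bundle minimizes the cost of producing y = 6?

Cost minimization requires the marginal rate of technical substitution to equal the input-price ratio: MP_L/MP_M = w/r.
Here MP_L/MP_M = (1/2)·(M/L)/(1/2) = (M/L). Setting this equal to 9/4 = 2.25 gives M = 2.25L.
Substituting into y = 6: L^(1/2)·(2.25L)^(1/2) = 6.
Solving, L = 4 and M = 9.

L* = 4, M* = 9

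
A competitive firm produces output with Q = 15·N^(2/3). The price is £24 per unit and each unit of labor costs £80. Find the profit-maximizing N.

N* = 27

MP_N = (2/3)·15·N^(-1/3) = 10·N^(-1/3).
Profit maximization for a price taker requires P·MP_N = w: 24·10·N^(-1/3) = 80.
So N^(-1/3) = 1/3, which gives N = 27.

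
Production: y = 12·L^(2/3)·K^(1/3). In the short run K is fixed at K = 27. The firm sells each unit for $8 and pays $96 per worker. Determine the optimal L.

L* = 8

With K = 27, MP_L = (2/3)·12·L^(-1/3)·27^(1/3) = 24·L^(-1/3).
Profit maximization for a price taker requires P·MP_L = w: 8·24·L^(-1/3) = 96.
So L^(-1/3) = 0.5, which gives L = 8.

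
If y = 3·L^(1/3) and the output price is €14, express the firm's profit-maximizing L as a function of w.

L(w) = (14/w)^(3/2)

MP_L = (1/3)·3·L^(-2/3) = L^(-2/3).
Setting P·MP_L = w: 14·L^(-2/3) = w.
Solving for L: L^(-2/3) = w/14, so L = (14/w)^(3/2).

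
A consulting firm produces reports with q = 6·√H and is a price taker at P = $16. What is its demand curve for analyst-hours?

H(w) = 2304/w²

MP_H = (1/2)·6·H^(-1/2) = 3·H^(-1/2).
Setting P·MP_H = w: 48·H^(-1/2) = w.
Solving for H: H^(-1/2) = w/48, so H = (48/w)^(2).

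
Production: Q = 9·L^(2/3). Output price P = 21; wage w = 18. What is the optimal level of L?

MP_L = (2/3)·9·L^(-1/3) = 6·L^(-1/3).
Profit maximization for a price taker requires P·MP_L = w: 21·6·L^(-1/3) = 18.
So L^(-1/3) = 1/7, which gives L = 343.

L* = 343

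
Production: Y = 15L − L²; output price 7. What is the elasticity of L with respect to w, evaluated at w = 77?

From P·MP_L = w with MP_L = 15 − 2L, labor demand is L(w) = (15 − w/7)/2.
dL/dw = −1/(14) = -1/14.
At w = 77, L = 2, so ε = (dL/dw)·(w/L) = (-1/14)·(77/2) = -2.75.

ε = -2.75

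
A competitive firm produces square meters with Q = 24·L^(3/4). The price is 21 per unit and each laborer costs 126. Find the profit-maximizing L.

L* = 81

MP_L = (3/4)·24·L^(-1/4) = 18·L^(-1/4).
Profit maximization for a price taker requires P·MP_L = w: 21·18·L^(-1/4) = 126.
So L^(-1/4) = 1/3, which gives L = 81.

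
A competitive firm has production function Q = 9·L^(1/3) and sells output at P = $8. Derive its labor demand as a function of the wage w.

L(w) = (24/w)^(3/2)

MP_L = (1/3)·9·L^(-2/3) = 3·L^(-2/3).
Setting P·MP_L = w: 24·L^(-2/3) = w.
Solving for L: L^(-2/3) = w/24, so L = (24/w)^(3/2).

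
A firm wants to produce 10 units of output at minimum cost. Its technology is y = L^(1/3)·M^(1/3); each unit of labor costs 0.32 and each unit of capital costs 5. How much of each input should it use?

L* = 125, M* = 8

Cost minimization requires the marginal rate of technical substitution to equal the input-price ratio: MP_L/MP_M = w/r.
Here MP_L/MP_M = (1/3)·(M/L)/(1/3) = (M/L). Setting this equal to 0.32/5 = 0.064 gives M = 0.064L.
Substituting into y = 10: L^(1/3)·(0.064L)^(1/3) = 10.
Solving, L = 125 and M = 8.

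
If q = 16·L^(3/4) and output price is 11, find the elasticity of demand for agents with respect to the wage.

ε = -4

MP_L = (3/4)·16·L^(-1/4), so P·MP_L = w gives 132·L^(-1/4) = w.
Solving, L(w) = (132/w)^(4). This is a constant-elasticity form: L ∝ w^(−4), so ε = −4.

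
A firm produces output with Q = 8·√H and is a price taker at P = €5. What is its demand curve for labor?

H(w) = 400/w²

MP_H = (1/2)·8·H^(-1/2) = 4·H^(-1/2).
Setting P·MP_H = w: 20·H^(-1/2) = w.
Solving for H: H^(-1/2) = w/20, so H = (20/w)^(2).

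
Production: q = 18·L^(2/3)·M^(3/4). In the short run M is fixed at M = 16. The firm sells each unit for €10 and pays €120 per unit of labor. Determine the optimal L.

With M = 16, MP_L = (2/3)·18·L^(-1/3)·16^(3/4) = 96·L^(-1/3).
Profit maximization for a price taker requires P·MP_L = w: 10·96·L^(-1/3) = 120.
So L^(-1/3) = 0.125, which gives L = 512.

L* = 512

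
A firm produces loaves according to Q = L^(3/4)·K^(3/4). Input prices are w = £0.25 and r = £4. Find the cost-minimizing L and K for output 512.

Cost minimization requires the marginal rate of technical substitution to equal the input-price ratio: MP_L/MP_K = w/r.
Here MP_L/MP_K = (3/4)·(K/L)/(3/4) = (K/L). Setting this equal to 0.25/4 = 0.0625 gives K = 0.0625L.
Substituting into Q = 512: L^(3/4)·(0.0625L)^(3/4) = 512.
Solving, L = 256 and K = 16.

L* = 256, K* = 16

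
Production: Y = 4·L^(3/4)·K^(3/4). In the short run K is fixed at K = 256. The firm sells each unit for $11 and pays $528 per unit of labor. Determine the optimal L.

With K = 256, MP_L = (3/4)·4·L^(-1/4)·256^(3/4) = 192·L^(-1/4).
Profit maximization for a price taker requires P·MP_L = w: 11·192·L^(-1/4) = 528.
So L^(-1/4) = 0.25, which gives L = 256.

L* = 256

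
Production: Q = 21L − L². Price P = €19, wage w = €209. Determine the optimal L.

L* = 5

The marginal product of L is MP_L = 21 − 2L.
A price-taking firm hires until the value of the marginal product equals the wage: P·MP_L = w, so 19·(21 − 2L) = 209.
Then 21 − 2L = 11, giving L = 5.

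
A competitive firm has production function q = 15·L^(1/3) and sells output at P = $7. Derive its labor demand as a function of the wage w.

MP_L = (1/3)·15·L^(-2/3) = 5·L^(-2/3).
Setting P·MP_L = w: 35·L^(-2/3) = w.
Solving for L: L^(-2/3) = w/35, so L = (35/w)^(3/2).

L(w) = (35/w)^(3/2)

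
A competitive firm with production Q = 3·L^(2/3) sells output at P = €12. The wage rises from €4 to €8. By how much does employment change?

From P·MP_L = w with MP_L = 2·L^(-1/3), the labor demand is L(w) = (24/w)^(3).
At w = 4: L = 216. At w = 8: L = 27.
ΔL = 27 − 216 = -189.

ΔL = -189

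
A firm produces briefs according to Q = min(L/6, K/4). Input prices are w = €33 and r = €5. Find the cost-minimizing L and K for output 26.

L* = 156, K* = 104

With a fixed-proportions technology, the cost-minimizing bundle uses no slack in either input: L/6 = K/4 = Q.
So L = 6·26 = 156 and K = 4·26 = 104.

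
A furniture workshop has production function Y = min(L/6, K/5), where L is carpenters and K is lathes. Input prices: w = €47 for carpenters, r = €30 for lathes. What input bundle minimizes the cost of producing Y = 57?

With a fixed-proportions technology, the cost-minimizing bundle uses no slack in either input: L/6 = K/5 = Y.
So L = 6·57 = 342 and K = 5·57 = 285.

L* = 342, K* = 285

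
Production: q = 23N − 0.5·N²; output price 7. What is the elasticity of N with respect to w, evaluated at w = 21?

ε = -0.15

From P·MP_N = w with MP_N = 23 − N, labor demand is N(w) = 23 − w/7.
dN/dw = −1/(7) = -1/7.
At w = 21, N = 20, so ε = (dN/dw)·(w/N) = (-1/7)·(21/20) = -0.15.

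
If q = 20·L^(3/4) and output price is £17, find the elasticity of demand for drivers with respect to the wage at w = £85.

MP_L = (3/4)·20·L^(-1/4), so P·MP_L = w gives 255·L^(-1/4) = w.
Solving, L(w) = (255/w)^(4). This is a constant-elasticity form: L ∝ w^(−4), so ε = −4.

ε = -4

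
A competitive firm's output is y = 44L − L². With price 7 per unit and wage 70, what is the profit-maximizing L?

L* = 17

The marginal product of L is MP_L = 44 − 2L.
A price-taking firm hires until the value of the marginal product equals the wage: P·MP_L = w, so 7·(44 − 2L) = 70.
Then 44 − 2L = 10, giving L = 17.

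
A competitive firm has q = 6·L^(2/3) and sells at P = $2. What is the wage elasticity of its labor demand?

ε = -3

MP_L = (2/3)·6·L^(-1/3), so P·MP_L = w gives 8·L^(-1/3) = w.
Solving, L(w) = (8/w)^(3). This is a constant-elasticity form: L ∝ w^(−3), so ε = −3.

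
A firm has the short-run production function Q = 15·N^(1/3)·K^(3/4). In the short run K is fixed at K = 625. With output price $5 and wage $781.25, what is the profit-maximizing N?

N* = 8

With K = 625, MP_N = (1/3)·15·N^(-2/3)·625^(3/4) = 625·N^(-2/3).
Profit maximization for a price taker requires P·MP_N = w: 5·625·N^(-2/3) = 781.25.
So N^(-2/3) = 0.25, which gives N = 8.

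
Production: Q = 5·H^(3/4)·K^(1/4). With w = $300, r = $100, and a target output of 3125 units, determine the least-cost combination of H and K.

Cost minimization requires the marginal rate of technical substitution to equal the input-price ratio: MP_H/MP_K = w/r.
Here MP_H/MP_K = (3/4)·(K/H)/(1/4) = 3·(K/H). Setting this equal to 300/100 = 3 gives K = H.
Substituting into Q = 3125: 5·H^(3/4)·(H)^(1/4) = 3125.
Solving, H = 625 and K = 625.

H* = 625, K* = 625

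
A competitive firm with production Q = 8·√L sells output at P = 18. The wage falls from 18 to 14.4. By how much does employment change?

From P·MP_L = w with MP_L = 4·L^(-1/2), the labor demand is L(w) = (72/w)^(2).
At w = 18: L = 16. At w = 14.4: L = 25.
ΔL = 25 − 16 = 9.

ΔL = 9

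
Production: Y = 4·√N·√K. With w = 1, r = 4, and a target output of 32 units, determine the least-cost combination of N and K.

Cost minimization requires the marginal rate of technical substitution to equal the input-price ratio: MP_N/MP_K = w/r.
Here MP_N/MP_K = (1/2)·(K/N)/(1/2) = (K/N). Setting this equal to 1/4 = 0.25 gives K = 0.25N.
Substituting into Y = 32: 4·N^(1/2)·(0.25N)^(1/2) = 32.
Solving, N = 16 and K = 4.

N* = 16, K* = 4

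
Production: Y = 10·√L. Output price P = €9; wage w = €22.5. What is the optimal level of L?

MP_L = (1/2)·10·L^(-1/2) = 5·L^(-1/2).
Profit maximization for a price taker requires P·MP_L = w: 9·5·L^(-1/2) = 22.5.
So L^(-1/2) = 0.5, which gives L = 4.

L* = 4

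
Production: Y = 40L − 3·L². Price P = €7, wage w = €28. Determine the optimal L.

The marginal product of L is MP_L = 40 − 6L.
A price-taking firm hires until the value of the marginal product equals the wage: P·MP_L = w, so 7·(40 − 6L) = 28.
Then 40 − 6L = 4, giving L = 6.

L* = 6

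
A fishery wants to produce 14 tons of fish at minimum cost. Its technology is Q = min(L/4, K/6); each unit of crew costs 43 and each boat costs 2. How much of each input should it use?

L* = 56, K* = 84

With a fixed-proportions technology, the cost-minimizing bundle uses no slack in either input: L/4 = K/6 = Q.
So L = 4·14 = 56 and K = 6·14 = 84.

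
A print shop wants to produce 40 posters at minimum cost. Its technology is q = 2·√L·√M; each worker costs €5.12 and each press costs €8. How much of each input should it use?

Cost minimization requires the marginal rate of technical substitution to equal the input-price ratio: MP_L/MP_M = w/r.
Here MP_L/MP_M = (1/2)·(M/L)/(1/2) = (M/L). Setting this equal to 5.12/8 = 0.64 gives M = 0.64L.
Substituting into q = 40: 2·L^(1/2)·(0.64L)^(1/2) = 40.
Solving, L = 25 and M = 16.

L* = 25, M* = 16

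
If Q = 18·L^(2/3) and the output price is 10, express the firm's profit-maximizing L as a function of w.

L(w) = 1728000/w³

MP_L = (2/3)·18·L^(-1/3) = 12·L^(-1/3).
Setting P·MP_L = w: 120·L^(-1/3) = w.
Solving for L: L^(-1/3) = w/120, so L = (120/w)^(3).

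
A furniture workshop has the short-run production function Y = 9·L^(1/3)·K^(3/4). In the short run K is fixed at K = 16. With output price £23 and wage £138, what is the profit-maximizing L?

With K = 16, MP_L = (1/3)·9·L^(-2/3)·16^(3/4) = 24·L^(-2/3).
Profit maximization for a price taker requires P·MP_L = w: 23·24·L^(-2/3) = 138.
So L^(-2/3) = 0.25, which gives L = 8.

L* = 8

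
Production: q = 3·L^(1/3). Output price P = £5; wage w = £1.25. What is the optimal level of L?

MP_L = (1/3)·3·L^(-2/3) = L^(-2/3).
Profit maximization for a price taker requires P·MP_L = w: 5·L^(-2/3) = 1.25.
So L^(-2/3) = 0.25, which gives L = 8.

L* = 8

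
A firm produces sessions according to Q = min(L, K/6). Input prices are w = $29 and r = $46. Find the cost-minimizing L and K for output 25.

With a fixed-proportions technology, the cost-minimizing bundle uses no slack in either input: L = K/6 = Q.
So L = 25 and K = 6·25 = 150.

L* = 25, K* = 150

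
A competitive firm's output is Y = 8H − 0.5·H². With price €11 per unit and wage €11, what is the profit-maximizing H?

The marginal product of H is MP_H = 8 − H.
A price-taking firm hires until the value of the marginal product equals the wage: P·MP_H = w, so 11·(8 − H) = 11.
Then 8 − H = 1, giving H = 7.

H* = 7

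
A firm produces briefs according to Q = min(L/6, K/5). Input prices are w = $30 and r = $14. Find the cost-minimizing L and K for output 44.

With a fixed-proportions technology, the cost-minimizing bundle uses no slack in either input: L/6 = K/5 = Q.
So L = 6·44 = 264 and K = 5·44 = 220.

L* = 264, K* = 220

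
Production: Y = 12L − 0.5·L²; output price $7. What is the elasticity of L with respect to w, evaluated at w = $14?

ε = -0.2

From P·MP_L = w with MP_L = 12 − L, labor demand is L(w) = 12 − w/7.
dL/dw = −1/(7) = -1/7.
At w = 14, L = 10, so ε = (dL/dw)·(w/L) = (-1/7)·(14/10) = -0.2.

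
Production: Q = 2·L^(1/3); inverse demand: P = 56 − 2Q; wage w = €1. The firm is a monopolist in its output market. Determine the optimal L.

Marginal revenue from the inverse demand is MR = 56 − 4Q.
The marginal product is MP_L = (2/3)·L^(-2/3).
A monopolist hires until marginal revenue product equals the wage: MR·MP_L = w.
At L, Q = 2·L^(1/3). Substituting and solving: (56 − 8·L^(1/3))·(2/3)·L^(-2/3) = 1 gives L = 64.

L* = 64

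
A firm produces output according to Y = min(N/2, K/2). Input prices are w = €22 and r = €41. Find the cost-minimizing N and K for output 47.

With a fixed-proportions technology, the cost-minimizing bundle uses no slack in either input: N/2 = K/2 = Y.
So N = 2·47 = 94 and K = 2·47 = 94.

N* = 94, K* = 94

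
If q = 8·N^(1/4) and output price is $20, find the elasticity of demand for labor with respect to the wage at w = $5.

ε = -4/3

MP_N = (1/4)·8·N^(-3/4), so P·MP_N = w gives 40·N^(-3/4) = w.
Solving, N(w) = (40/w)^(4/3). This is a constant-elasticity form: N ∝ w^(−4/3), so ε = −4/3.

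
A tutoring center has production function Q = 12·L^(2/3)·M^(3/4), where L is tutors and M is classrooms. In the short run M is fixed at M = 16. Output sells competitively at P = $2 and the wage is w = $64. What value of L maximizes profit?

L* = 8

With M = 16, MP_L = (2/3)·12·L^(-1/3)·16^(3/4) = 64·L^(-1/3).
Profit maximization for a price taker requires P·MP_L = w: 2·64·L^(-1/3) = 64.
So L^(-1/3) = 0.5, which gives L = 8.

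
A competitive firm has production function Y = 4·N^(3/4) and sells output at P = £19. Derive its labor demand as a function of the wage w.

MP_N = (3/4)·4·N^(-1/4) = 3·N^(-1/4).
Setting P·MP_N = w: 57·N^(-1/4) = w.
Solving for N: N^(-1/4) = w/57, so N = (57/w)^(4).

N(w) = (57/w)^(4)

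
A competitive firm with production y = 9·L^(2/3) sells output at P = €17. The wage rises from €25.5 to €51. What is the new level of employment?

L* = 8

From P·MP_L = w with MP_L = 6·L^(-1/3), the labor demand is L(w) = (102/w)^(3).
At w = 25.5: L = 64. At w = 51: L = 8.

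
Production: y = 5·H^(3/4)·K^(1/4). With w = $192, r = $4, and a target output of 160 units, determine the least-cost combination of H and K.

Cost minimization requires the marginal rate of technical substitution to equal the input-price ratio: MP_H/MP_K = w/r.
Here MP_H/MP_K = (3/4)·(K/H)/(1/4) = 3·(K/H). Setting this equal to 192/4 = 48 gives K = 16H.
Substituting into y = 160: 5·H^(3/4)·(16H)^(1/4) = 160.
Solving, H = 16 and K = 256.

H* = 16, K* = 256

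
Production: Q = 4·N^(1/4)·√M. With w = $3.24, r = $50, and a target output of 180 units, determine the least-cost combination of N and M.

Cost minimization requires the marginal rate of technical substitution to equal the input-price ratio: MP_N/MP_M = w/r.
Here MP_N/MP_M = (1/4)·(M/N)/(1/2) = 0.5·(M/N). Setting this equal to 3.24/50 = 0.0648 gives M = 0.1296N.
Substituting into Q = 180: 4·N^(1/4)·(0.1296N)^(1/2) = 180.
Solving, N = 625 and M = 81.

N* = 625, M* = 81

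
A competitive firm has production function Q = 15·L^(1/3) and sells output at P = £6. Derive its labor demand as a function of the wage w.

L(w) = (30/w)^(3/2)

MP_L = (1/3)·15·L^(-2/3) = 5·L^(-2/3).
Setting P·MP_L = w: 30·L^(-2/3) = w.
Solving for L: L^(-2/3) = w/30, so L = (30/w)^(3/2).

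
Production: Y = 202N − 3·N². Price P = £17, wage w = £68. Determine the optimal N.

N* = 33

The marginal product of N is MP_N = 202 − 6N.
A price-taking firm hires until the value of the marginal product equals the wage: P·MP_N = w, so 17·(202 − 6N) = 68.
Then 202 − 6N = 4, giving N = 33.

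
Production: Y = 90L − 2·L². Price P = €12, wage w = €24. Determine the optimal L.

The marginal product of L is MP_L = 90 − 4L.
A price-taking firm hires until the value of the marginal product equals the wage: P·MP_L = w, so 12·(90 − 4L) = 24.
Then 90 − 4L = 2, giving L = 22.

L* = 22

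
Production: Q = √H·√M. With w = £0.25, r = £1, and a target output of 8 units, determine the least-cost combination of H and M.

Cost minimization requires the marginal rate of technical substitution to equal the input-price ratio: MP_H/MP_M = w/r.
Here MP_H/MP_M = (1/2)·(M/H)/(1/2) = (M/H). Setting this equal to 0.25/1 = 0.25 gives M = 0.25H.
Substituting into Q = 8: H^(1/2)·(0.25H)^(1/2) = 8.
Solving, H = 16 and M = 4.

H* = 16, M* = 4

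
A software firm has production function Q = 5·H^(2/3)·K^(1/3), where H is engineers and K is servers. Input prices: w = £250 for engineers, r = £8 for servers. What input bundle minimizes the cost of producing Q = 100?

Cost minimization requires the marginal rate of technical substitution to equal the input-price ratio: MP_H/MP_K = w/r.
Here MP_H/MP_K = (2/3)·(K/H)/(1/3) = 2·(K/H). Setting this equal to 250/8 = 31.25 gives K = 15.625H.
Substituting into Q = 100: 5·H^(2/3)·(15.625H)^(1/3) = 100.
Solving, H = 8 and K = 125.

H* = 8, K* = 125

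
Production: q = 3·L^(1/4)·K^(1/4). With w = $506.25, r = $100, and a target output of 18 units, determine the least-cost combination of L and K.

Cost minimization requires the marginal rate of technical substitution to equal the input-price ratio: MP_L/MP_K = w/r.
Here MP_L/MP_K = (1/4)·(K/L)/(1/4) = (K/L). Setting this equal to 506.25/100 = 5.0625 gives K = 5.0625L.
Substituting into q = 18: 3·L^(1/4)·(5.0625L)^(1/4) = 18.
Solving, L = 16 and K = 81.

L* = 16, K* = 81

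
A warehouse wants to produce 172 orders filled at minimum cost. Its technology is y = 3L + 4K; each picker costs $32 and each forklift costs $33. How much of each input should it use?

The inputs are perfect substitutes, so the firm uses whichever has the lower cost per unit of output.
Cost per unit of output via L is w/3 = 32/3; via K it is r/4 = 8.25. K is cheaper.
Producing y = 172 with K alone: L = 0, K = 43.

L* = 0, K* = 43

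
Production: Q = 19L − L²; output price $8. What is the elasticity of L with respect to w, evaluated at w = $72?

From P·MP_L = w with MP_L = 19 − 2L, labor demand is L(w) = (19 − w/8)/2.
dL/dw = −1/(16) = -0.0625.
At w = 72, L = 5, so ε = (dL/dw)·(w/L) = (-0.0625)·(72/5) = -0.9.

ε = -0.9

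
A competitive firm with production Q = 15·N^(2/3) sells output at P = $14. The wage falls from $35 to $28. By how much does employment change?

ΔN = 61

From P·MP_N = w with MP_N = 10·N^(-1/3), the labor demand is N(w) = (140/w)^(3).
At w = 35: N = 64. At w = 28: N = 125.
ΔN = 125 − 64 = 61.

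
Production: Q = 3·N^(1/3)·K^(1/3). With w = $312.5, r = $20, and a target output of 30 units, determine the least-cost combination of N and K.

Cost minimization requires the marginal rate of technical substitution to equal the input-price ratio: MP_N/MP_K = w/r.
Here MP_N/MP_K = (1/3)·(K/N)/(1/3) = (K/N). Setting this equal to 312.5/20 = 15.625 gives K = 15.625N.
Substituting into Q = 30: 3·N^(1/3)·(15.625N)^(1/3) = 30.
Solving, N = 8 and K = 125.

N* = 8, K* = 125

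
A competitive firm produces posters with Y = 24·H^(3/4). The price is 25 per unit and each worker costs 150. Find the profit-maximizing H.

MP_H = (3/4)·24·H^(-1/4) = 18·H^(-1/4).
Profit maximization for a price taker requires P·MP_H = w: 25·18·H^(-1/4) = 150.
So H^(-1/4) = 1/3, which gives H = 81.

H* = 81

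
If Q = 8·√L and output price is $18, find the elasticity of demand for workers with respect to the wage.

ε = -2

MP_L = (1/2)·8·L^(-1/2), so P·MP_L = w gives 72·L^(-1/2) = w.
Solving, L(w) = (72/w)^(2). This is a constant-elasticity form: L ∝ w^(−2), so ε = −2.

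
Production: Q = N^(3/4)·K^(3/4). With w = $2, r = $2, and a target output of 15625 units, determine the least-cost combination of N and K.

N* = 625, K* = 625

Cost minimization requires the marginal rate of technical substitution to equal the input-price ratio: MP_N/MP_K = w/r.
Here MP_N/MP_K = (3/4)·(K/N)/(3/4) = (K/N). Setting this equal to 2/2 = 1 gives K = N.
Substituting into Q = 15625: N^(3/4)·(N)^(3/4) = 15625.
Solving, N = 625 and K = 625.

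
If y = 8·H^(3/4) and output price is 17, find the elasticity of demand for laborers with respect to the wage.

ε = -4

MP_H = (3/4)·8·H^(-1/4), so P·MP_H = w gives 102·H^(-1/4) = w.
Solving, H(w) = (102/w)^(4). This is a constant-elasticity form: H ∝ w^(−4), so ε = −4.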